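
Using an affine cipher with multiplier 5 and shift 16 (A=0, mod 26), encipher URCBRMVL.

U(20): 5·20+16=116≡12 → M
R(17): 5·17+16=101≡23 → X
C(2): 5·2+16=26≡0 → A
B(1): 5·1+16=21 → V
R(17): 5·17+16=101≡23 → X
M(12): 5·12+16=76≡24 → Y
V(21): 5·21+16=121≡17 → R
L(11): 5·11+16=71≡19 → T

MXAVXYRT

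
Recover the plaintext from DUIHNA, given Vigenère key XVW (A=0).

GZMKSE

Repeat the key across the ciphertext: XVWXVW
D(3)−X(23): -20≡6 → G
U(20)−V(21): -1≡25 → Z
I(8)−W(22): -14≡12 → M
H(7)−X(23): -16≡10 → K
N(13)−V(21): -8≡18 → S
A(0)−W(22): -22≡4 → E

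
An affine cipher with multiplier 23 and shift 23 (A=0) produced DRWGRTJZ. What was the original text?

The inverse of 23 mod 26 is 17, since 23·17=391≡1. Apply D(y)=17·(y−23) mod 26:
D(3): 17·(3−23)=-340≡24 → Y
R(17): 17·(17−23)=-102≡2 → C
W(22): 17·(22−23)=-17≡9 → J
G(6): 17·(6−23)=-289≡23 → X
R(17): 17·(17−23)=-102≡2 → C
T(19): 17·(19−23)=-68≡10 → K
J(9): 17·(9−23)=-238≡22 → W
Z(25): 17·(25−23)=34≡8 → I

YCJXCKWI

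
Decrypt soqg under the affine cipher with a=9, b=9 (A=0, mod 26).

bpvr

The inverse of 9 mod 26 is 3, since 9·3=27≡1. Apply D(y)=3·(y−9) mod 26:
s(18): 3·(18−9)=27≡1 → b
o(14): 3·(14−9)=15 → p
q(16): 3·(16−9)=21 → v
g(6): 3·(6−9)=-9≡17 → r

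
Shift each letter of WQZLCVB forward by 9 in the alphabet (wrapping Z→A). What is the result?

FZIULEK

W(22): 22+9=31≡5 → F
Q(16): 16+9=25 → Z
Z(25): 25+9=34≡8 → I
L(11): 11+9=20 → U
C(2): 2+9=11 → L
V(21): 21+9=30≡4 → E
B(1): 1+9=10 → K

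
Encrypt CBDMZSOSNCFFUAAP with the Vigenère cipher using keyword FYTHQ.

HZWTPXMLUSKDNHQU

Repeat the key across the message: FYTHQFYTHQFYTHQF
C(2)+F(5): 7 → H
B(1)+Y(24): 25 → Z
D(3)+T(19): 22 → W
M(12)+H(7): 19 → T
Z(25)+Q(16): 41≡15 → P
S(18)+F(5): 23 → X
O(14)+Y(24): 38≡12 → M
S(18)+T(19): 37≡11 → L
N(13)+H(7): 20 → U
C(2)+Q(16): 18 → S
F(5)+F(5): 10 → K
F(5)+Y(24): 29≡3 → D
U(20)+T(19): 39≡13 → N
A(0)+H(7): 7 → H
A(0)+Q(16): 16 → Q
P(15)+F(5): 20 → U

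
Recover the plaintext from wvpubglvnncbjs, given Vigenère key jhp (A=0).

Repeat the key across the ciphertext: jhpjhpjhpjhpjh
w(22)−j(9): 13 → n
v(21)−h(7): 14 → o
p(15)−p(15): 0 → a
u(20)−j(9): 11 → l
b(1)−h(7): -6≡20 → u
g(6)−p(15): -9≡17 → r
l(11)−j(9): 2 → c
v(21)−h(7): 14 → o
n(13)−p(15): -2≡24 → y
n(13)−j(9): 4 → e
c(2)−h(7): -5≡21 → v
b(1)−p(15): -14≡12 → m
j(9)−j(9): 0 → a
s(18)−h(7): 11 → l

noalurcoyevmal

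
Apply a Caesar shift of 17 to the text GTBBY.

XKSSP

G(6): 6+17=23 → X
T(19): 19+17=36≡10 → K
B(1): 1+17=18 → S
B(1): 1+17=18 → S
Y(24): 24+17=41≡15 → P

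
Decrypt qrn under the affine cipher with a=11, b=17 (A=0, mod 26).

The inverse of 11 mod 26 is 19, since 11·19=209≡1. Apply D(y)=19·(y−17) mod 26:
q(16): 19·(16−17)=-19≡7 → h
r(17): 19·(17−17)=0 → a
n(13): 19·(13−17)=-76≡2 → c

hac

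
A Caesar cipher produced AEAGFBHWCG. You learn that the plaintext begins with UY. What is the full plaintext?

From the crib: A(0)−U(20)=-20≡6, so the shift is 6.
Subtract 6 from each ciphertext letter:
A(0): 0−6=-6≡20 → U
E(4): 4−6=-2≡24 → Y
A(0): 0−6=-6≡20 → U
G(6): 6−6=0 → A
F(5): 5−6=-1≡25 → Z
B(1): 1−6=-5≡21 → V
H(7): 7−6=1 → B
W(22): 22−6=16 → Q
C(2): 2−6=-4≡22 → W
G(6): 6−6=0 → A

UYUAZVBQWA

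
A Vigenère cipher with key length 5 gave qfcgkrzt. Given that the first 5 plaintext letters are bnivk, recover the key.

psula

Subtract each crib letter from the matching ciphertext letter (mod 26):
q(16)−b(1)=15 → p
f(5)−n(13)=-8≡18 → s
c(2)−i(8)=-6≡20 → u
g(6)−v(21)=-15≡11 → l
k(10)−k(10)=0 → a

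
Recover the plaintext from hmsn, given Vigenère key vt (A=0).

Repeat the key across the ciphertext: vtvt
h(7)−v(21): -14≡12 → m
m(12)−t(19): -7≡19 → t
s(18)−v(21): -3≡23 → x
n(13)−t(19): -6≡20 → u

mtxu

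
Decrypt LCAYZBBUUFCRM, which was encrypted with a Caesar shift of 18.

L(11): 11−18=-7≡19 → T
C(2): 2−18=-16≡10 → K
A(0): 0−18=-18≡8 → I
Y(24): 24−18=6 → G
Z(25): 25−18=7 → H
B(1): 1−18=-17≡9 → J
B(1): 1−18=-17≡9 → J
U(20): 20−18=2 → C
U(20): 20−18=2 → C
F(5): 5−18=-13≡13 → N
C(2): 2−18=-16≡10 → K
R(17): 17−18=-1≡25 → Z
M(12): 12−18=-6≡20 → U

TKIGHJJCCNKZU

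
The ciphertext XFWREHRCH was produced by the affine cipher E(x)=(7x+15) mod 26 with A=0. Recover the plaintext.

QGBERKENK

The inverse of 7 mod 26 is 15, since 7·15=105≡1. Apply D(y)=15·(y−15) mod 26:
X(23): 15·(23−15)=120≡16 → Q
F(5): 15·(5−15)=-150≡6 → G
W(22): 15·(22−15)=105≡1 → B
R(17): 15·(17−15)=30≡4 → E
E(4): 15·(4−15)=-165≡17 → R
H(7): 15·(7−15)=-120≡10 → K
R(17): 15·(17−15)=30≡4 → E
C(2): 15·(2−15)=-195≡13 → N
H(7): 15·(7−15)=-120≡10 → K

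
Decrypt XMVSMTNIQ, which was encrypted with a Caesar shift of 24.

X(23): 23−24=-1≡25 → Z
M(12): 12−24=-12≡14 → O
V(21): 21−24=-3≡23 → X
S(18): 18−24=-6≡20 → U
M(12): 12−24=-12≡14 → O
T(19): 19−24=-5≡21 → V
N(13): 13−24=-11≡15 → P
I(8): 8−24=-16≡10 → K
Q(16): 16−24=-8≡18 → S

ZOXUOVPKS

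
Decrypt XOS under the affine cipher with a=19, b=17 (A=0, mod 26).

The inverse of 19 mod 26 is 11, since 19·11=209≡1. Apply D(y)=11·(y−17) mod 26:
X(23): 11·(23−17)=66≡14 → O
O(14): 11·(14−17)=-33≡19 → T
S(18): 11·(18−17)=11 → L

OTL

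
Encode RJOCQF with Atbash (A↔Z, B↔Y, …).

R(17) → I(8)
J(9) → Q(16)
O(14) → L(11)
C(2) → X(23)
Q(16) → J(9)
F(5) → U(20)

IQLXJU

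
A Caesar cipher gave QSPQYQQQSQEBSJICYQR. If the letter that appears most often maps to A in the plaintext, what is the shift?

16

The most frequent ciphertext letter is Q (appears 7 times).
Q is position 16; A is position 0.
Shift = 16.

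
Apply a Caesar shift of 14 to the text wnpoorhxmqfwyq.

kbdccfvlaetkme

w(22): 22+14=36≡10 → k
n(13): 13+14=27≡1 → b
p(15): 15+14=29≡3 → d
o(14): 14+14=28≡2 → c
o(14): 14+14=28≡2 → c
r(17): 17+14=31≡5 → f
h(7): 7+14=21 → v
x(23): 23+14=37≡11 → l
m(12): 12+14=26≡0 → a
q(16): 16+14=30≡4 → e
f(5): 5+14=19 → t
w(22): 22+14=36≡10 → k
y(24): 24+14=38≡12 → m
q(16): 16+14=30≡4 → e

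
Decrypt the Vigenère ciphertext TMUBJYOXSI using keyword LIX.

IEXQBBDPVX

Repeat the key across the ciphertext: LIXLIXLIXL
T(19)−L(11): 8 → I
M(12)−I(8): 4 → E
U(20)−X(23): -3≡23 → X
B(1)−L(11): -10≡16 → Q
J(9)−I(8): 1 → B
Y(24)−X(23): 1 → B
O(14)−L(11): 3 → D
X(23)−I(8): 15 → P
S(18)−X(23): -5≡21 → V
I(8)−L(11): -3≡23 → X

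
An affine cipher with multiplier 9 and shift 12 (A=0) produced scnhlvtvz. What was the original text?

swdlxbvbn

The inverse of 9 mod 26 is 3, since 9·3=27≡1. Apply D(y)=3·(y−12) mod 26:
s(18): 3·(18−12)=18 → s
c(2): 3·(2−12)=-30≡22 → w
n(13): 3·(13−12)=3 → d
h(7): 3·(7−12)=-15≡11 → l
l(11): 3·(11−12)=-3≡23 → x
v(21): 3·(21−12)=27≡1 → b
t(19): 3·(19−12)=21 → v
v(21): 3·(21−12)=27≡1 → b
z(25): 3·(25−12)=39≡13 → n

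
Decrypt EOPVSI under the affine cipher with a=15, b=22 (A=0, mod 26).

EWDTYG

The inverse of 15 mod 26 is 7, since 15·7=105≡1. Apply D(y)=7·(y−22) mod 26:
E(4): 7·(4−22)=-126≡4 → E
O(14): 7·(14−22)=-56≡22 → W
P(15): 7·(15−22)=-49≡3 → D
V(21): 7·(21−22)=-7≡19 → T
S(18): 7·(18−22)=-28≡24 → Y
I(8): 7·(8−22)=-98≡6 → G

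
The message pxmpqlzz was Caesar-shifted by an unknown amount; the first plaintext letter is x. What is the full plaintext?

From the crib: p(15)−x(23)=-8≡18, so the shift is 18.
Subtract 18 from each ciphertext letter:
p(15): 15−18=-3≡23 → x
x(23): 23−18=5 → f
m(12): 12−18=-6≡20 → u
p(15): 15−18=-3≡23 → x
q(16): 16−18=-2≡24 → y
l(11): 11−18=-7≡19 → t
z(25): 25−18=7 → h
z(25): 25−18=7 → h

xfuxythh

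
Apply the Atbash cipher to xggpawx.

cttkzdc

x(23) → c(2)
g(6) → t(19)
g(6) → t(19)
p(15) → k(10)
a(0) → z(25)
w(22) → d(3)
x(23) → c(2)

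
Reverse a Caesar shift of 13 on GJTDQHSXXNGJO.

G(6): 6−13=-7≡19 → T
J(9): 9−13=-4≡22 → W
T(19): 19−13=6 → G
D(3): 3−13=-10≡16 → Q
Q(16): 16−13=3 → D
H(7): 7−13=-6≡20 → U
S(18): 18−13=5 → F
X(23): 23−13=10 → K
X(23): 23−13=10 → K
N(13): 13−13=0 → A
G(6): 6−13=-7≡19 → T
J(9): 9−13=-4≡22 → W
O(14): 14−13=1 → B

TWGQDUFKKATWB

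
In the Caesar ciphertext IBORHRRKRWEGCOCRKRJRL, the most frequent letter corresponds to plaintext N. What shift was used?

The most frequent ciphertext letter is R (appears 7 times).
R is position 17; N is position 13.
Shift = 4.

4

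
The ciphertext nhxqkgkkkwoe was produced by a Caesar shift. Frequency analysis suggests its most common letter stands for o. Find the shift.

The most frequent ciphertext letter is k (appears 4 times).
k is position 10; o is position 14.
Shift = -4≡22.

22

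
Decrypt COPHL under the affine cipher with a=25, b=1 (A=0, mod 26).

The inverse of 25 mod 26 is 25, since 25·25=625≡1. Apply D(y)=25·(y−1) mod 26:
C(2): 25·(2−1)=25 → Z
O(14): 25·(14−1)=325≡13 → N
P(15): 25·(15−1)=350≡12 → M
H(7): 25·(7−1)=150≡20 → U
L(11): 25·(11−1)=250≡16 → Q

ZNMUQ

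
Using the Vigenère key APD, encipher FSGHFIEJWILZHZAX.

FHJHULEYZIACHODX

Repeat the key across the message: APDAPDAPDAPDAPDA
F(5)+A(0): 5 → F
S(18)+P(15): 33≡7 → H
G(6)+D(3): 9 → J
H(7)+A(0): 7 → H
F(5)+P(15): 20 → U
I(8)+D(3): 11 → L
E(4)+A(0): 4 → E
J(9)+P(15): 24 → Y
W(22)+D(3): 25 → Z
I(8)+A(0): 8 → I
L(11)+P(15): 26≡0 → A
Z(25)+D(3): 28≡2 → C
H(7)+A(0): 7 → H
Z(25)+P(15): 40≡14 → O
A(0)+D(3): 3 → D
X(23)+A(0): 23 → X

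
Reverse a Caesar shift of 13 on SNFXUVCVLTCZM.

FASKHIPIYGPMZ

S(18): 18−13=5 → F
N(13): 13−13=0 → A
F(5): 5−13=-8≡18 → S
X(23): 23−13=10 → K
U(20): 20−13=7 → H
V(21): 21−13=8 → I
C(2): 2−13=-11≡15 → P
V(21): 21−13=8 → I
L(11): 11−13=-2≡24 → Y
T(19): 19−13=6 → G
C(2): 2−13=-11≡15 → P
Z(25): 25−13=12 → M
M(12): 12−13=-1≡25 → Z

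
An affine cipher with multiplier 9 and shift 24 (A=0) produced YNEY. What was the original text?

ATSA

The inverse of 9 mod 26 is 3, since 9·3=27≡1. Apply D(y)=3·(y−24) mod 26:
Y(24): 3·(24−24)=0 → A
N(13): 3·(13−24)=-33≡19 → T
E(4): 3·(4−24)=-60≡18 → S
Y(24): 3·(24−24)=0 → A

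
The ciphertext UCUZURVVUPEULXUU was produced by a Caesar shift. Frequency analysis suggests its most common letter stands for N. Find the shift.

7

The most frequent ciphertext letter is U (appears 7 times).
U is position 20; N is position 13.
Shift = 7.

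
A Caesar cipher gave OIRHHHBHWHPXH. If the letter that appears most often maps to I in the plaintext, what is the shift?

25

The most frequent ciphertext letter is H (appears 6 times).
H is position 7; I is position 8.
Shift = -1≡25.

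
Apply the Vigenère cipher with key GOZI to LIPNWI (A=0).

RWOVCW

Repeat the key across the message: GOZIGO
L(11)+G(6): 17 → R
I(8)+O(14): 22 → W
P(15)+Z(25): 40≡14 → O
N(13)+I(8): 21 → V
W(22)+G(6): 28≡2 → C
I(8)+O(14): 22 → W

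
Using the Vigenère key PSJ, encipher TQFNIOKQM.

Repeat the key across the message: PSJPSJPSJ
T(19)+P(15): 34≡8 → I
Q(16)+S(18): 34≡8 → I
F(5)+J(9): 14 → O
N(13)+P(15): 28≡2 → C
I(8)+S(18): 26≡0 → A
O(14)+J(9): 23 → X
K(10)+P(15): 25 → Z
Q(16)+S(18): 34≡8 → I
M(12)+J(9): 21 → V

IIOCAXZIV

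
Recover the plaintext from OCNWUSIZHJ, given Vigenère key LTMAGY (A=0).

DJBWOUXGVJ

Repeat the key across the ciphertext: LTMAGYLTMA
O(14)−L(11): 3 → D
C(2)−T(19): -17≡9 → J
N(13)−M(12): 1 → B
W(22)−A(0): 22 → W
U(20)−G(6): 14 → O
S(18)−Y(24): -6≡20 → U
I(8)−L(11): -3≡23 → X
Z(25)−T(19): 6 → G
H(7)−M(12): -5≡21 → V
J(9)−A(0): 9 → J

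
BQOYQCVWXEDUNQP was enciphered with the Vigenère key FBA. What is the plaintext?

Repeat the key across the ciphertext: FBAFBAFBAFBAFBA
B(1)−F(5): -4≡22 → W
Q(16)−B(1): 15 → P
O(14)−A(0): 14 → O
Y(24)−F(5): 19 → T
Q(16)−B(1): 15 → P
C(2)−A(0): 2 → C
V(21)−F(5): 16 → Q
W(22)−B(1): 21 → V
X(23)−A(0): 23 → X
E(4)−F(5): -1≡25 → Z
D(3)−B(1): 2 → C
U(20)−A(0): 20 → U
N(13)−F(5): 8 → I
Q(16)−B(1): 15 → P
P(15)−A(0): 15 → P

WPOTPCQVXZCUIPP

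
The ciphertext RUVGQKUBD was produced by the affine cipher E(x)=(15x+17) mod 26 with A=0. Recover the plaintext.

AVCBTDVSG

The inverse of 15 mod 26 is 7, since 15·7=105≡1. Apply D(y)=7·(y−17) mod 26:
R(17): 7·(17−17)=0 → A
U(20): 7·(20−17)=21 → V
V(21): 7·(21−17)=28≡2 → C
G(6): 7·(6−17)=-77≡1 → B
Q(16): 7·(16−17)=-7≡19 → T
K(10): 7·(10−17)=-49≡3 → D
U(20): 7·(20−17)=21 → V
B(1): 7·(1−17)=-112≡18 → S
D(3): 7·(3−17)=-98≡6 → G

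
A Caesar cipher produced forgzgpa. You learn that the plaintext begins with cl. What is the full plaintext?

From the crib: f(5)−c(2)=3, so the shift is 3.
Subtract 3 from each ciphertext letter:
f(5): 5−3=2 → c
o(14): 14−3=11 → l
r(17): 17−3=14 → o
g(6): 6−3=3 → d
z(25): 25−3=22 → w
g(6): 6−3=3 → d
p(15): 15−3=12 → m
a(0): 0−3=-3≡23 → x

clodwdmx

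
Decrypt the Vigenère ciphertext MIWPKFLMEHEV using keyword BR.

LRVYJOKVDQDE

Repeat the key across the ciphertext: BRBRBRBRBRBR
M(12)−B(1): 11 → L
I(8)−R(17): -9≡17 → R
W(22)−B(1): 21 → V
P(15)−R(17): -2≡24 → Y
K(10)−B(1): 9 → J
F(5)−R(17): -12≡14 → O
L(11)−B(1): 10 → K
M(12)−R(17): -5≡21 → V
E(4)−B(1): 3 → D
H(7)−R(17): -10≡16 → Q
E(4)−B(1): 3 → D
V(21)−R(17): 4 → E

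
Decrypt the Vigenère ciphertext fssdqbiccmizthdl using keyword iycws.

xuqhytkaguabrlld

Repeat the key across the ciphertext: iycwsiycwsiycwsi
f(5)−i(8): -3≡23 → x
s(18)−y(24): -6≡20 → u
s(18)−c(2): 16 → q
d(3)−w(22): -19≡7 → h
q(16)−s(18): -2≡24 → y
b(1)−i(8): -7≡19 → t
i(8)−y(24): -16≡10 → k
c(2)−c(2): 0 → a
c(2)−w(22): -20≡6 → g
m(12)−s(18): -6≡20 → u
i(8)−i(8): 0 → a
z(25)−y(24): 1 → b
t(19)−c(2): 17 → r
h(7)−w(22): -15≡11 → l
d(3)−s(18): -15≡11 → l
l(11)−i(8): 3 → d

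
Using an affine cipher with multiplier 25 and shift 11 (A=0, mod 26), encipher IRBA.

I(8): 25·8+11=211≡3 → D
R(17): 25·17+11=436≡20 → U
B(1): 25·1+11=36≡10 → K
A(0): 25·0+11=11 → L

DUKL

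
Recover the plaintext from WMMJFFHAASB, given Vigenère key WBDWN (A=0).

Repeat the key across the ciphertext: WBDWNWBDWNW
W(22)−W(22): 0 → A
M(12)−B(1): 11 → L
M(12)−D(3): 9 → J
J(9)−W(22): -13≡13 → N
F(5)−N(13): -8≡18 → S
F(5)−W(22): -17≡9 → J
H(7)−B(1): 6 → G
A(0)−D(3): -3≡23 → X
A(0)−W(22): -22≡4 → E
S(18)−N(13): 5 → F
B(1)−W(22): -21≡5 → F

ALJNSJGXEFF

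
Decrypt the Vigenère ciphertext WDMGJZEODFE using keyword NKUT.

JTSNWPKVQVK

Repeat the key across the ciphertext: NKUTNKUTNKU
W(22)−N(13): 9 → J
D(3)−K(10): -7≡19 → T
M(12)−U(20): -8≡18 → S
G(6)−T(19): -13≡13 → N
J(9)−N(13): -4≡22 → W
Z(25)−K(10): 15 → P
E(4)−U(20): -16≡10 → K
O(14)−T(19): -5≡21 → V
D(3)−N(13): -10≡16 → Q
F(5)−K(10): -5≡21 → V
E(4)−U(20): -16≡10 → K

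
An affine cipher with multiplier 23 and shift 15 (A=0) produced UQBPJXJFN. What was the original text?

The inverse of 23 mod 26 is 17, since 23·17=391≡1. Apply D(y)=17·(y−15) mod 26:
U(20): 17·(20−15)=85≡7 → H
Q(16): 17·(16−15)=17 → R
B(1): 17·(1−15)=-238≡22 → W
P(15): 17·(15−15)=0 → A
J(9): 17·(9−15)=-102≡2 → C
X(23): 17·(23−15)=136≡6 → G
J(9): 17·(9−15)=-102≡2 → C
F(5): 17·(5−15)=-170≡12 → M
N(13): 17·(13−15)=-34≡18 → S

HRWACGCMS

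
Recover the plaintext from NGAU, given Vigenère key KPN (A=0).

DRNK

Repeat the key across the ciphertext: KPNK
N(13)−K(10): 3 → D
G(6)−P(15): -9≡17 → R
A(0)−N(13): -13≡13 → N
U(20)−K(10): 10 → K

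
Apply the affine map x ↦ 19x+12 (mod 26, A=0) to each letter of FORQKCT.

F(5): 19·5+12=107≡3 → D
O(14): 19·14+12=278≡18 → S
R(17): 19·17+12=335≡23 → X
Q(16): 19·16+12=316≡4 → E
K(10): 19·10+12=202≡20 → U
C(2): 19·2+12=50≡24 → Y
T(19): 19·19+12=373≡9 → J

DSXEUYJ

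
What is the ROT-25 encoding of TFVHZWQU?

T(19): 19+25=44≡18 → S
F(5): 5+25=30≡4 → E
V(21): 21+25=46≡20 → U
H(7): 7+25=32≡6 → G
Z(25): 25+25=50≡24 → Y
W(22): 22+25=47≡21 → V
Q(16): 16+25=41≡15 → P
U(20): 20+25=45≡19 → T

SEUGYVPT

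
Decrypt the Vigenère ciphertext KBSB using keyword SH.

SUAU

Repeat the key across the ciphertext: SHSH
K(10)−S(18): -8≡18 → S
B(1)−H(7): -6≡20 → U
S(18)−S(18): 0 → A
B(1)−H(7): -6≡20 → U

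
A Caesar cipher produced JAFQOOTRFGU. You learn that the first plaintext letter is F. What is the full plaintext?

FWBMKKPNBCQ

From the crib: J(9)−F(5)=4, so the shift is 4.
Subtract 4 from each ciphertext letter:
J(9): 9−4=5 → F
A(0): 0−4=-4≡22 → W
F(5): 5−4=1 → B
Q(16): 16−4=12 → M
O(14): 14−4=10 → K
O(14): 14−4=10 → K
T(19): 19−4=15 → P
R(17): 17−4=13 → N
F(5): 5−4=1 → B
G(6): 6−4=2 → C
U(20): 20−4=16 → Q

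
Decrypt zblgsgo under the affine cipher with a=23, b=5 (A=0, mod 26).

The inverse of 23 mod 26 is 17, since 23·17=391≡1. Apply D(y)=17·(y−5) mod 26:
z(25): 17·(25−5)=340≡2 → c
b(1): 17·(1−5)=-68≡10 → k
l(11): 17·(11−5)=102≡24 → y
g(6): 17·(6−5)=17 → r
s(18): 17·(18−5)=221≡13 → n
g(6): 17·(6−5)=17 → r
o(14): 17·(14−5)=153≡23 → x

ckyrnrx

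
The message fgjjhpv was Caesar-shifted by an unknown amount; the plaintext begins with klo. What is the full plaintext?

From the crib: f(5)−k(10)=-5≡21, so the shift is 21.
Subtract 21 from each ciphertext letter:
f(5): 5−21=-16≡10 → k
g(6): 6−21=-15≡11 → l
j(9): 9−21=-12≡14 → o
j(9): 9−21=-12≡14 → o
h(7): 7−21=-14≡12 → m
p(15): 15−21=-6≡20 → u
v(21): 21−21=0 → a

kloomua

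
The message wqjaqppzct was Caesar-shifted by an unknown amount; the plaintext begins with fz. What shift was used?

From the crib: w(22)−f(5)=17, so the shift is 17.

17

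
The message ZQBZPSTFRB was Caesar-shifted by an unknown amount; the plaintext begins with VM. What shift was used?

4

From the crib: Z(25)−V(21)=4, so the shift is 4.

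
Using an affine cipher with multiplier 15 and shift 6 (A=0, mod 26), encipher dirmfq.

zwbedm

d(3): 15·3+6=51≡25 → z
i(8): 15·8+6=126≡22 → w
r(17): 15·17+6=261≡1 → b
m(12): 15·12+6=186≡4 → e
f(5): 15·5+6=81≡3 → d
q(16): 15·16+6=246≡12 → m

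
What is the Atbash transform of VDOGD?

V(21) → E(4)
D(3) → W(22)
O(14) → L(11)
G(6) → T(19)
D(3) → W(22)

EWLTW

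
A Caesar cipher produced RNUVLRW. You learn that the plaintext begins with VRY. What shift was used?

22

From the crib: R(17)−V(21)=-4≡22, so the shift is 22.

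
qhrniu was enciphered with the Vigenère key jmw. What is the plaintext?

Repeat the key across the ciphertext: jmwjmw
q(16)−j(9): 7 → h
h(7)−m(12): -5≡21 → v
r(17)−w(22): -5≡21 → v
n(13)−j(9): 4 → e
i(8)−m(12): -4≡22 → w
u(20)−w(22): -2≡24 → y

hvvewy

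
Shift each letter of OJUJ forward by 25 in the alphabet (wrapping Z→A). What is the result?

NITI

O(14): 14+25=39≡13 → N
J(9): 9+25=34≡8 → I
U(20): 20+25=45≡19 → T
J(9): 9+25=34≡8 → I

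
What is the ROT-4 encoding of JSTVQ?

J(9): 9+4=13 → N
S(18): 18+4=22 → W
T(19): 19+4=23 → X
V(21): 21+4=25 → Z
Q(16): 16+4=20 → U

NWXZU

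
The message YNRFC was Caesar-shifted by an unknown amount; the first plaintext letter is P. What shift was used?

9

From the crib: Y(24)−P(15)=9, so the shift is 9.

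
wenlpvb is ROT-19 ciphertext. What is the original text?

w(22): 22−19=3 → d
e(4): 4−19=-15≡11 → l
n(13): 13−19=-6≡20 → u
l(11): 11−19=-8≡18 → s
p(15): 15−19=-4≡22 → w
v(21): 21−19=2 → c
b(1): 1−19=-18≡8 → i

dluswci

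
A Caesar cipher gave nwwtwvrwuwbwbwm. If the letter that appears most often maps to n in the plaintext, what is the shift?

The most frequent ciphertext letter is w (appears 7 times).
w is position 22; n is position 13.
Shift = 9.

9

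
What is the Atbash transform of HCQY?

SXJB

H(7) → S(18)
C(2) → X(23)
Q(16) → J(9)
Y(24) → B(1)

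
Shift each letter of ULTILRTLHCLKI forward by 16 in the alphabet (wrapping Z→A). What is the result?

KBJYBHJBXSBAY

U(20): 20+16=36≡10 → K
L(11): 11+16=27≡1 → B
T(19): 19+16=35≡9 → J
I(8): 8+16=24 → Y
L(11): 11+16=27≡1 → B
R(17): 17+16=33≡7 → H
T(19): 19+16=35≡9 → J
L(11): 11+16=27≡1 → B
H(7): 7+16=23 → X
C(2): 2+16=18 → S
L(11): 11+16=27≡1 → B
K(10): 10+16=26≡0 → A
I(8): 8+16=24 → Y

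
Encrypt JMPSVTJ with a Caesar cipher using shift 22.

J(9): 9+22=31≡5 → F
M(12): 12+22=34≡8 → I
P(15): 15+22=37≡11 → L
S(18): 18+22=40≡14 → O
V(21): 21+22=43≡17 → R
T(19): 19+22=41≡15 → P
J(9): 9+22=31≡5 → F

FILORPF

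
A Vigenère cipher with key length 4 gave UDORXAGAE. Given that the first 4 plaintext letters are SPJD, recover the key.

Subtract each crib letter from the matching ciphertext letter (mod 26):
U(20)−S(18)=2 → C
D(3)−P(15)=-12≡14 → O
O(14)−J(9)=5 → F
R(17)−D(3)=14 → O

COFO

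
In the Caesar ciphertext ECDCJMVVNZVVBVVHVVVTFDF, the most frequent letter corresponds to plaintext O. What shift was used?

7

The most frequent ciphertext letter is V (appears 9 times).
V is position 21; O is position 14.
Shift = 7.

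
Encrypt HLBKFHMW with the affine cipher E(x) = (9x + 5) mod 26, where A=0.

H(7): 9·7+5=68≡16 → Q
L(11): 9·11+5=104≡0 → A
B(1): 9·1+5=14 → O
K(10): 9·10+5=95≡17 → R
F(5): 9·5+5=50≡24 → Y
H(7): 9·7+5=68≡16 → Q
M(12): 9·12+5=113≡9 → J
W(22): 9·22+5=203≡21 → V

QAORYQJV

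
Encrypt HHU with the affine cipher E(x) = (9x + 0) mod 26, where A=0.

H(7): 9·7+0=63≡11 → L
H(7): 9·7+0=63≡11 → L
U(20): 9·20+0=180≡24 → Y

LLY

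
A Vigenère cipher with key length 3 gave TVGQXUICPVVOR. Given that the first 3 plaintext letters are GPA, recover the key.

NGG

Subtract each crib letter from the matching ciphertext letter (mod 26):
T(19)−G(6)=13 → N
V(21)−P(15)=6 → G
G(6)−A(0)=6 → G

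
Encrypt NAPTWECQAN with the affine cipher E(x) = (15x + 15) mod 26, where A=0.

N(13): 15·13+15=210≡2 → C
A(0): 15·0+15=15 → P
P(15): 15·15+15=240≡6 → G
T(19): 15·19+15=300≡14 → O
W(22): 15·22+15=345≡7 → H
E(4): 15·4+15=75≡23 → X
C(2): 15·2+15=45≡19 → T
Q(16): 15·16+15=255≡21 → V
A(0): 15·0+15=15 → P
N(13): 15·13+15=210≡2 → C

CPGOHXTVPC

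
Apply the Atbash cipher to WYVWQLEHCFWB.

W(22) → D(3)
Y(24) → B(1)
V(21) → E(4)
W(22) → D(3)
Q(16) → J(9)
L(11) → O(14)
E(4) → V(21)
H(7) → S(18)
C(2) → X(23)
F(5) → U(20)
W(22) → D(3)
B(1) → Y(24)

DBEDJOVSXUDY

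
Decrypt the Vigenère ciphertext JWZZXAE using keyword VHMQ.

Repeat the key across the ciphertext: VHMQVHM
J(9)−V(21): -12≡14 → O
W(22)−H(7): 15 → P
Z(25)−M(12): 13 → N
Z(25)−Q(16): 9 → J
X(23)−V(21): 2 → C
A(0)−H(7): -7≡19 → T
E(4)−M(12): -8≡18 → S

OPNJCTS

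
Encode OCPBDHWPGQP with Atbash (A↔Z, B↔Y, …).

O(14) → L(11)
C(2) → X(23)
P(15) → K(10)
B(1) → Y(24)
D(3) → W(22)
H(7) → S(18)
W(22) → D(3)
P(15) → K(10)
G(6) → T(19)
Q(16) → J(9)
P(15) → K(10)

LXKYWSDKTJK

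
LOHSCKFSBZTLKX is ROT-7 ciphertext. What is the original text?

L(11): 11−7=4 → E
O(14): 14−7=7 → H
H(7): 7−7=0 → A
S(18): 18−7=11 → L
C(2): 2−7=-5≡21 → V
K(10): 10−7=3 → D
F(5): 5−7=-2≡24 → Y
S(18): 18−7=11 → L
B(1): 1−7=-6≡20 → U
Z(25): 25−7=18 → S
T(19): 19−7=12 → M
L(11): 11−7=4 → E
K(10): 10−7=3 → D
X(23): 23−7=16 → Q

EHALVDYLUSMEDQ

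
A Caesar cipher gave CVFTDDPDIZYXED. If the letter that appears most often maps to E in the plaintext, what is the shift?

25

The most frequent ciphertext letter is D (appears 4 times).
D is position 3; E is position 4.
Shift = -1≡25.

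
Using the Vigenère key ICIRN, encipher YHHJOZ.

Repeat the key across the message: ICIRNI
Y(24)+I(8): 32≡6 → G
H(7)+C(2): 9 → J
H(7)+I(8): 15 → P
J(9)+R(17): 26≡0 → A
O(14)+N(13): 27≡1 → B
Z(25)+I(8): 33≡7 → H

GJPABH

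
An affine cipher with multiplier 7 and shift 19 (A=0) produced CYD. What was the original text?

The inverse of 7 mod 26 is 15, since 7·15=105≡1. Apply D(y)=15·(y−19) mod 26:
C(2): 15·(2−19)=-255≡5 → F
Y(24): 15·(24−19)=75≡23 → X
D(3): 15·(3−19)=-240≡20 → U

FXU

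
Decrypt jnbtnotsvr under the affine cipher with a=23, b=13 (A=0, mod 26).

kaeyaryhgq

The inverse of 23 mod 26 is 17, since 23·17=391≡1. Apply D(y)=17·(y−13) mod 26:
j(9): 17·(9−13)=-68≡10 → k
n(13): 17·(13−13)=0 → a
b(1): 17·(1−13)=-204≡4 → e
t(19): 17·(19−13)=102≡24 → y
n(13): 17·(13−13)=0 → a
o(14): 17·(14−13)=17 → r
t(19): 17·(19−13)=102≡24 → y
s(18): 17·(18−13)=85≡7 → h
v(21): 17·(21−13)=136≡6 → g
r(17): 17·(17−13)=68≡16 → q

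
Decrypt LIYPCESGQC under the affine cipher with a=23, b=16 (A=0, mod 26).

The inverse of 23 mod 26 is 17, since 23·17=391≡1. Apply D(y)=17·(y−16) mod 26:
L(11): 17·(11−16)=-85≡19 → T
I(8): 17·(8−16)=-136≡20 → U
Y(24): 17·(24−16)=136≡6 → G
P(15): 17·(15−16)=-17≡9 → J
C(2): 17·(2−16)=-238≡22 → W
E(4): 17·(4−16)=-204≡4 → E
S(18): 17·(18−16)=34≡8 → I
G(6): 17·(6−16)=-170≡12 → M
Q(16): 17·(16−16)=0 → A
C(2): 17·(2−16)=-238≡22 → W

TUGJWEIMAW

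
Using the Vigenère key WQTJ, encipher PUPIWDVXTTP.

Repeat the key across the message: WQTJWQTJWQT
P(15)+W(22): 37≡11 → L
U(20)+Q(16): 36≡10 → K
P(15)+T(19): 34≡8 → I
I(8)+J(9): 17 → R
W(22)+W(22): 44≡18 → S
D(3)+Q(16): 19 → T
V(21)+T(19): 40≡14 → O
X(23)+J(9): 32≡6 → G
T(19)+W(22): 41≡15 → P
T(19)+Q(16): 35≡9 → J
P(15)+T(19): 34≡8 → I

LKIRSTOGPJI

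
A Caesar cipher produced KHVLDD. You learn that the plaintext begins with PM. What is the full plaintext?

PMAQII

From the crib: K(10)−P(15)=-5≡21, so the shift is 21.
Subtract 21 from each ciphertext letter:
K(10): 10−21=-11≡15 → P
H(7): 7−21=-14≡12 → M
V(21): 21−21=0 → A
L(11): 11−21=-10≡16 → Q
D(3): 3−21=-18≡8 → I
D(3): 3−21=-18≡8 → I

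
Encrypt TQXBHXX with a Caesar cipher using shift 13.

GDKOUKK

T(19): 19+13=32≡6 → G
Q(16): 16+13=29≡3 → D
X(23): 23+13=36≡10 → K
B(1): 1+13=14 → O
H(7): 7+13=20 → U
X(23): 23+13=36≡10 → K
X(23): 23+13=36≡10 → K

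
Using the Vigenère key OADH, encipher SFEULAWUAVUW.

Repeat the key across the message: OADHOADHOADH
S(18)+O(14): 32≡6 → G
F(5)+A(0): 5 → F
E(4)+D(3): 7 → H
U(20)+H(7): 27≡1 → B
L(11)+O(14): 25 → Z
A(0)+A(0): 0 → A
W(22)+D(3): 25 → Z
U(20)+H(7): 27≡1 → B
A(0)+O(14): 14 → O
V(21)+A(0): 21 → V
U(20)+D(3): 23 → X
W(22)+H(7): 29≡3 → D

GFHBZAZBOVXD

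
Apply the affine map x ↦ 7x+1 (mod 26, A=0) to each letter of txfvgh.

t(19): 7·19+1=134≡4 → e
x(23): 7·23+1=162≡6 → g
f(5): 7·5+1=36≡10 → k
v(21): 7·21+1=148≡18 → s
g(6): 7·6+1=43≡17 → r
h(7): 7·7+1=50≡24 → y

egksry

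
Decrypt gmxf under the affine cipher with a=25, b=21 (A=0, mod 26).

pjyq

The inverse of 25 mod 26 is 25, since 25·25=625≡1. Apply D(y)=25·(y−21) mod 26:
g(6): 25·(6−21)=-375≡15 → p
m(12): 25·(12−21)=-225≡9 → j
x(23): 25·(23−21)=50≡24 → y
f(5): 25·(5−21)=-400≡16 → q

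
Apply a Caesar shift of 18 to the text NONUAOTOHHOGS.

FGFMSGLGZZGYK

N(13): 13+18=31≡5 → F
O(14): 14+18=32≡6 → G
N(13): 13+18=31≡5 → F
U(20): 20+18=38≡12 → M
A(0): 0+18=18 → S
O(14): 14+18=32≡6 → G
T(19): 19+18=37≡11 → L
O(14): 14+18=32≡6 → G
H(7): 7+18=25 → Z
H(7): 7+18=25 → Z
O(14): 14+18=32≡6 → G
G(6): 6+18=24 → Y
S(18): 18+18=36≡10 → K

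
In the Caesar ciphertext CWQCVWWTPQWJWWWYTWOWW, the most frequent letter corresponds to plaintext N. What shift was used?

The most frequent ciphertext letter is W (appears 10 times).
W is position 22; N is position 13.
Shift = 9.

9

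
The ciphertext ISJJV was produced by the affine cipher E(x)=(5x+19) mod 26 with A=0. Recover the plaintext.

The inverse of 5 mod 26 is 21, since 5·21=105≡1. Apply D(y)=21·(y−19) mod 26:
I(8): 21·(8−19)=-231≡3 → D
S(18): 21·(18−19)=-21≡5 → F
J(9): 21·(9−19)=-210≡24 → Y
J(9): 21·(9−19)=-210≡24 → Y
V(21): 21·(21−19)=42≡16 → Q

DFYYQ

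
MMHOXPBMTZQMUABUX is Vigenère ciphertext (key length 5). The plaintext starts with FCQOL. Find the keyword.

HKRAM

Subtract each crib letter from the matching ciphertext letter (mod 26):
M(12)−F(5)=7 → H
M(12)−C(2)=10 → K
H(7)−Q(16)=-9≡17 → R
O(14)−O(14)=0 → A
X(23)−L(11)=12 → M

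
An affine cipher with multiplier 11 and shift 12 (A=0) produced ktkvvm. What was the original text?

odoppa

The inverse of 11 mod 26 is 19, since 11·19=209≡1. Apply D(y)=19·(y−12) mod 26:
k(10): 19·(10−12)=-38≡14 → o
t(19): 19·(19−12)=133≡3 → d
k(10): 19·(10−12)=-38≡14 → o
v(21): 19·(21−12)=171≡15 → p
v(21): 19·(21−12)=171≡15 → p
m(12): 19·(12−12)=0 → a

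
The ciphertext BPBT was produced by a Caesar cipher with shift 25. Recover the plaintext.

B(1): 1−25=-24≡2 → C
P(15): 15−25=-10≡16 → Q
B(1): 1−25=-24≡2 → C
T(19): 19−25=-6≡20 → U

CQCU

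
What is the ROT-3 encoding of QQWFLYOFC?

Q(16): 16+3=19 → T
Q(16): 16+3=19 → T
W(22): 22+3=25 → Z
F(5): 5+3=8 → I
L(11): 11+3=14 → O
Y(24): 24+3=27≡1 → B
O(14): 14+3=17 → R
F(5): 5+3=8 → I
C(2): 2+3=5 → F

TTZIOBRIF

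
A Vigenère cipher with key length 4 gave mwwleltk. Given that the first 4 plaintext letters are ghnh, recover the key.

gpje

Subtract each crib letter from the matching ciphertext letter (mod 26):
m(12)−g(6)=6 → g
w(22)−h(7)=15 → p
w(22)−n(13)=9 → j
l(11)−h(7)=4 → e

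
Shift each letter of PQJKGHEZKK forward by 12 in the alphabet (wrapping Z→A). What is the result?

BCVWSTQLWW

P(15): 15+12=27≡1 → B
Q(16): 16+12=28≡2 → C
J(9): 9+12=21 → V
K(10): 10+12=22 → W
G(6): 6+12=18 → S
H(7): 7+12=19 → T
E(4): 4+12=16 → Q
Z(25): 25+12=37≡11 → L
K(10): 10+12=22 → W
K(10): 10+12=22 → W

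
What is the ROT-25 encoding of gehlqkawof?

fdgkpjzvne

g(6): 6+25=31≡5 → f
e(4): 4+25=29≡3 → d
h(7): 7+25=32≡6 → g
l(11): 11+25=36≡10 → k
q(16): 16+25=41≡15 → p
k(10): 10+25=35≡9 → j
a(0): 0+25=25 → z
w(22): 22+25=47≡21 → v
o(14): 14+25=39≡13 → n
f(5): 5+25=30≡4 → e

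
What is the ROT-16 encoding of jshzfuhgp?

j(9): 9+16=25 → z
s(18): 18+16=34≡8 → i
h(7): 7+16=23 → x
z(25): 25+16=41≡15 → p
f(5): 5+16=21 → v
u(20): 20+16=36≡10 → k
h(7): 7+16=23 → x
g(6): 6+16=22 → w
p(15): 15+16=31≡5 → f

zixpvkxwf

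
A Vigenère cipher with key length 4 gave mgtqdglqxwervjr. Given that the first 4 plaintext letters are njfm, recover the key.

Subtract each crib letter from the matching ciphertext letter (mod 26):
m(12)−n(13)=-1≡25 → z
g(6)−j(9)=-3≡23 → x
t(19)−f(5)=14 → o
q(16)−m(12)=4 → e

zxoe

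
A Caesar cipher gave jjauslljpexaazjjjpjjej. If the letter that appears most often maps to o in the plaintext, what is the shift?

21

The most frequent ciphertext letter is j (appears 9 times).
j is position 9; o is position 14.
Shift = -5≡21.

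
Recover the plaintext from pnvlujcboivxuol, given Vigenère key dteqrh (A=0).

Repeat the key across the ciphertext: dteqrhdteqrhdte
p(15)−d(3): 12 → m
n(13)−t(19): -6≡20 → u
v(21)−e(4): 17 → r
l(11)−q(16): -5≡21 → v
u(20)−r(17): 3 → d
j(9)−h(7): 2 → c
c(2)−d(3): -1≡25 → z
b(1)−t(19): -18≡8 → i
o(14)−e(4): 10 → k
i(8)−q(16): -8≡18 → s
v(21)−r(17): 4 → e
x(23)−h(7): 16 → q
u(20)−d(3): 17 → r
o(14)−t(19): -5≡21 → v
l(11)−e(4): 7 → h

murvdczikseqrvh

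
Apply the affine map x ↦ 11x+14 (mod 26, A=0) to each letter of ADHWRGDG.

OVNWTCVC

A(0): 11·0+14=14 → O
D(3): 11·3+14=47≡21 → V
H(7): 11·7+14=91≡13 → N
W(22): 11·22+14=256≡22 → W
R(17): 11·17+14=201≡19 → T
G(6): 11·6+14=80≡2 → C
D(3): 11·3+14=47≡21 → V
G(6): 11·6+14=80≡2 → C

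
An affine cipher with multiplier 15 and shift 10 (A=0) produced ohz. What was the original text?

The inverse of 15 mod 26 is 7, since 15·7=105≡1. Apply D(y)=7·(y−10) mod 26:
o(14): 7·(14−10)=28≡2 → c
h(7): 7·(7−10)=-21≡5 → f
z(25): 7·(25−10)=105≡1 → b

cfb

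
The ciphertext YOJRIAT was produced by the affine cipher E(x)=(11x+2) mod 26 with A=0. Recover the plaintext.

The inverse of 11 mod 26 is 19, since 11·19=209≡1. Apply D(y)=19·(y−2) mod 26:
Y(24): 19·(24−2)=418≡2 → C
O(14): 19·(14−2)=228≡20 → U
J(9): 19·(9−2)=133≡3 → D
R(17): 19·(17−2)=285≡25 → Z
I(8): 19·(8−2)=114≡10 → K
A(0): 19·(0−2)=-38≡14 → O
T(19): 19·(19−2)=323≡11 → L

CUDZKOL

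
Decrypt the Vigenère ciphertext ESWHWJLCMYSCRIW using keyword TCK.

Repeat the key across the ciphertext: TCKTCKTCKTCKTCK
E(4)−T(19): -15≡11 → L
S(18)−C(2): 16 → Q
W(22)−K(10): 12 → M
H(7)−T(19): -12≡14 → O
W(22)−C(2): 20 → U
J(9)−K(10): -1≡25 → Z
L(11)−T(19): -8≡18 → S
C(2)−C(2): 0 → A
M(12)−K(10): 2 → C
Y(24)−T(19): 5 → F
S(18)−C(2): 16 → Q
C(2)−K(10): -8≡18 → S
R(17)−T(19): -2≡24 → Y
I(8)−C(2): 6 → G
W(22)−K(10): 12 → M

LQMOUZSACFQSYGM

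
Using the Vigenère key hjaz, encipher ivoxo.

Repeat the key across the message: hjazh
i(8)+h(7): 15 → p
v(21)+j(9): 30≡4 → e
o(14)+a(0): 14 → o
x(23)+z(25): 48≡22 → w
o(14)+h(7): 21 → v

peowv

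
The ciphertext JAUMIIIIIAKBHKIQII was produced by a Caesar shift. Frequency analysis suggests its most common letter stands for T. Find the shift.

The most frequent ciphertext letter is I (appears 8 times).
I is position 8; T is position 19.
Shift = -11≡15.

15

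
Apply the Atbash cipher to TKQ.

T(19) → G(6)
K(10) → P(15)
Q(16) → J(9)

GPJ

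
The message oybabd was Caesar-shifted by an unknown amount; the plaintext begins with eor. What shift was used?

From the crib: o(14)−e(4)=10, so the shift is 10.

10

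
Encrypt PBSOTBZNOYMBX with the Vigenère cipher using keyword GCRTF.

Repeat the key across the message: GCRTFGCRTFGCR
P(15)+G(6): 21 → V
B(1)+C(2): 3 → D
S(18)+R(17): 35≡9 → J
O(14)+T(19): 33≡7 → H
T(19)+F(5): 24 → Y
B(1)+G(6): 7 → H
Z(25)+C(2): 27≡1 → B
N(13)+R(17): 30≡4 → E
O(14)+T(19): 33≡7 → H
Y(24)+F(5): 29≡3 → D
M(12)+G(6): 18 → S
B(1)+C(2): 3 → D
X(23)+R(17): 40≡14 → O

VDJHYHBEHDSDO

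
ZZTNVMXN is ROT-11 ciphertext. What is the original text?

Z(25): 25−11=14 → O
Z(25): 25−11=14 → O
T(19): 19−11=8 → I
N(13): 13−11=2 → C
V(21): 21−11=10 → K
M(12): 12−11=1 → B
X(23): 23−11=12 → M
N(13): 13−11=2 → C

OOICKBMC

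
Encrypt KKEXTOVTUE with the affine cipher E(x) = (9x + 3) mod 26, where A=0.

K(10): 9·10+3=93≡15 → P
K(10): 9·10+3=93≡15 → P
E(4): 9·4+3=39≡13 → N
X(23): 9·23+3=210≡2 → C
T(19): 9·19+3=174≡18 → S
O(14): 9·14+3=129≡25 → Z
V(21): 9·21+3=192≡10 → K
T(19): 9·19+3=174≡18 → S
U(20): 9·20+3=183≡1 → B
E(4): 9·4+3=39≡13 → N

PPNCSZKSBN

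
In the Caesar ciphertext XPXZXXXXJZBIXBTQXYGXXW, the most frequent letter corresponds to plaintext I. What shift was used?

15

The most frequent ciphertext letter is X (appears 10 times).
X is position 23; I is position 8.
Shift = 15.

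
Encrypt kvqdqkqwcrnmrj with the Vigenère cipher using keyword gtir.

qoyuwdynikvdxc

Repeat the key across the message: gtirgtirgtirgt
k(10)+g(6): 16 → q
v(21)+t(19): 40≡14 → o
q(16)+i(8): 24 → y
d(3)+r(17): 20 → u
q(16)+g(6): 22 → w
k(10)+t(19): 29≡3 → d
q(16)+i(8): 24 → y
w(22)+r(17): 39≡13 → n
c(2)+g(6): 8 → i
r(17)+t(19): 36≡10 → k
n(13)+i(8): 21 → v
m(12)+r(17): 29≡3 → d
r(17)+g(6): 23 → x
j(9)+t(19): 28≡2 → c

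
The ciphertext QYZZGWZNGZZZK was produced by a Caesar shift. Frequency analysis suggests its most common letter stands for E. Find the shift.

21

The most frequent ciphertext letter is Z (appears 6 times).
Z is position 25; E is position 4.
Shift = 21.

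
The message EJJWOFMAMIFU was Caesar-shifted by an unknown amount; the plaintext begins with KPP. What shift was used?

From the crib: E(4)−K(10)=-6≡20, so the shift is 20.

20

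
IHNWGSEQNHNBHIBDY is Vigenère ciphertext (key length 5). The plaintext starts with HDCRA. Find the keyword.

BELFG

Subtract each crib letter from the matching ciphertext letter (mod 26):
I(8)−H(7)=1 → B
H(7)−D(3)=4 → E
N(13)−C(2)=11 → L
W(22)−R(17)=5 → F
G(6)−A(0)=6 → G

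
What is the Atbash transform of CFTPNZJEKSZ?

XUGKMAQVPHA

C(2) → X(23)
F(5) → U(20)
T(19) → G(6)
P(15) → K(10)
N(13) → M(12)
Z(25) → A(0)
J(9) → Q(16)
E(4) → V(21)
K(10) → P(15)
S(18) → H(7)
Z(25) → A(0)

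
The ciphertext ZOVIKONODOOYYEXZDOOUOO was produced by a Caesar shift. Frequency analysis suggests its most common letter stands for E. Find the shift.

The most frequent ciphertext letter is O (appears 9 times).
O is position 14; E is position 4.
Shift = 10.

10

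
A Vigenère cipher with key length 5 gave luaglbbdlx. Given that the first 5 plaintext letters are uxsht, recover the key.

Subtract each crib letter from the matching ciphertext letter (mod 26):
l(11)−u(20)=-9≡17 → r
u(20)−x(23)=-3≡23 → x
a(0)−s(18)=-18≡8 → i
g(6)−h(7)=-1≡25 → z
l(11)−t(19)=-8≡18 → s

rxizs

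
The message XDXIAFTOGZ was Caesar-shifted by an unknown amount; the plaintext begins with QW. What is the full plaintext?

QWQBTYMHZS

From the crib: X(23)−Q(16)=7, so the shift is 7.
Subtract 7 from each ciphertext letter:
X(23): 23−7=16 → Q
D(3): 3−7=-4≡22 → W
X(23): 23−7=16 → Q
I(8): 8−7=1 → B
A(0): 0−7=-7≡19 → T
F(5): 5−7=-2≡24 → Y
T(19): 19−7=12 → M
O(14): 14−7=7 → H
G(6): 6−7=-1≡25 → Z
Z(25): 25−7=18 → S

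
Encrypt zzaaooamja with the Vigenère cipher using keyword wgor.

Repeat the key across the message: wgorwgorwg
z(25)+w(22): 47≡21 → v
z(25)+g(6): 31≡5 → f
a(0)+o(14): 14 → o
a(0)+r(17): 17 → r
o(14)+w(22): 36≡10 → k
o(14)+g(6): 20 → u
a(0)+o(14): 14 → o
m(12)+r(17): 29≡3 → d
j(9)+w(22): 31≡5 → f
a(0)+g(6): 6 → g

vforkuodfg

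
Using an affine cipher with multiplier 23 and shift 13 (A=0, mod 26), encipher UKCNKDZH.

U(20): 23·20+13=473≡5 → F
K(10): 23·10+13=243≡9 → J
C(2): 23·2+13=59≡7 → H
N(13): 23·13+13=312≡0 → A
K(10): 23·10+13=243≡9 → J
D(3): 23·3+13=82≡4 → E
Z(25): 23·25+13=588≡16 → Q
H(7): 23·7+13=174≡18 → S

FJHAJEQS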